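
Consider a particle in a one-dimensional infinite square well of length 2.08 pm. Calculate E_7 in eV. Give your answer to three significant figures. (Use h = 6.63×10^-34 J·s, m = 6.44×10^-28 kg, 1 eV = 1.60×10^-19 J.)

E_7 = 6.04×10^3 eV

For an infinite well E_n = n²h²/(8mL²), so E_1 = h²/(8mL²) = (6.63×10^-34)²/(8·6.44×10^-28·(2.08×10^-12 m)²) = 1.972×10^-17 J.
Then E_7 = 7²·E_1 = 49·1.972×10^-17 J = 9.663×10^-16 J.
Converting, E_7 = 9.663×10^-16 J / (1.60×10^-19 J/eV) = 6.04×10^3 eV.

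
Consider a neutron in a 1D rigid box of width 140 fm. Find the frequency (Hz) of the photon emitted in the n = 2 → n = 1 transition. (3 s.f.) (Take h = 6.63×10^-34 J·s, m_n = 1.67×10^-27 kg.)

E_1 = h²/(8m_nL²) = 1.679×10^-15 J and ΔE = (2² − 1²)E_1 = 5.037×10^-15 J.
f = ΔE/h = 5.037×10^-15/6.63×10^-34 = 7.60×10^18 Hz.

f = 7.60×10^18 Hz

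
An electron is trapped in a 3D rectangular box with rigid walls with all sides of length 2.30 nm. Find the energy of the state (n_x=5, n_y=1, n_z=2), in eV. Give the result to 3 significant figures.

For a 3D rectangular well E = (h²/8m_e)·Σ n_i²/L_i² = (6.626×10^-34)²/(8·9.109×10^-31) · [5²/(2.30 nm)² + 1²/(2.30 nm)² + 2²/(2.30 nm)²].
Evaluating gives E = 3.417×10^-19 J = 2.13 eV.

E = 2.13 eV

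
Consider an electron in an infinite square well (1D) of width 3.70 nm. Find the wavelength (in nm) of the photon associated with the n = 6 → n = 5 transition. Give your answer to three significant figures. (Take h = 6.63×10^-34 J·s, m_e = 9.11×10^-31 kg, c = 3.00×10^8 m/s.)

E_1 = h²/(8m_eL²) = 4.406×10^-21 J, so ΔE = (6² − 5²)E_1 = 4.847×10^-20 J.
λ = hc/ΔE = (6.63×10^-34·3.00×10^8)/4.847×10^-20 = 4.10×10^-6 m = 4.10×10^3 nm.

λ = 4.10×10^3 nm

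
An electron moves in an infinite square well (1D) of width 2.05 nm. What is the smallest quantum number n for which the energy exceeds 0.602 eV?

n = 3

E_1 = h²/(8m_eL²) = 1.434×10^-20 J = 0.08951 eV.
Need n² > 0.602/0.08951 = 6.726, i.e. n > 2.593.
The smallest integer satisfying this is n = 3.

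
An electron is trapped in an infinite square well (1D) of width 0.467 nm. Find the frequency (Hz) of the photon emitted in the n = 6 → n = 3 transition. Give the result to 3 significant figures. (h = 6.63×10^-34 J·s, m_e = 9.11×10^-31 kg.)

E_1 = h²/(8m_eL²) = 2.766×10^-19 J and ΔE = (6² − 3²)E_1 = 7.468×10^-18 J.
f = ΔE/h = 7.468×10^-18/6.63×10^-34 = 1.13×10^16 Hz.

f = 1.13×10^16 Hz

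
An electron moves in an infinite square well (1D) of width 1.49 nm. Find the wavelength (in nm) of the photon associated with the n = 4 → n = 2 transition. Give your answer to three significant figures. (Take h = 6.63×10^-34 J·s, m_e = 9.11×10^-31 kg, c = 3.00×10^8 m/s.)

λ = 610 nm

E_1 = h²/(8m_eL²) = 2.717×10^-20 J, so ΔE = (4² − 2²)E_1 = 3.260×10^-19 J.
λ = hc/ΔE = (6.63×10^-34·3.00×10^8)/3.260×10^-19 = 6.10×10^-7 m = 610 nm.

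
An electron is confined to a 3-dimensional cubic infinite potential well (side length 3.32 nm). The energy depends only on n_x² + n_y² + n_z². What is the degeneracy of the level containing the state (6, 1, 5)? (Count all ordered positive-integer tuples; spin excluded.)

degeneracy = 12

The level has n_x² + n_y² + n_z² = 62. The ordered positive-integer solutions are (1, 5, 6), (1, 6, 5), (2, 3, 7), (2, 7, 3), (3, 2, 7), (3, 7, 2), (5, 1, 6), (5, 6, 1), (6, 1, 5), (6, 5, 1), (7, 2, 3), (7, 3, 2).
That gives 12 states.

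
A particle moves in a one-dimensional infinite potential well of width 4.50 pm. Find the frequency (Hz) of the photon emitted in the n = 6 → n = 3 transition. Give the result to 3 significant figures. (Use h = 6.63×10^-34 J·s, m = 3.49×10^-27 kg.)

E_1 = h²/(8mL²) = 7.775×10^-19 J and ΔE = (6² − 3²)E_1 = 2.099×10^-17 J.
f = ΔE/h = 2.099×10^-17/6.63×10^-34 = 3.17×10^16 Hz.

f = 3.17×10^16 Hz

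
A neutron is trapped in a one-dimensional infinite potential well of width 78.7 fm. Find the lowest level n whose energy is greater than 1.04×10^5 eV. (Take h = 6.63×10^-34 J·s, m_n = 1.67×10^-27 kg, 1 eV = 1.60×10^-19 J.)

E_1 = h²/(8m_nL²) = 5.312×10^-15 J = 3.320×10^4 eV.
Need n² > 1.04×10^5/3.320×10^4 = 3.133, i.e. n > 1.770.
The smallest integer satisfying this is n = 2.

n = 2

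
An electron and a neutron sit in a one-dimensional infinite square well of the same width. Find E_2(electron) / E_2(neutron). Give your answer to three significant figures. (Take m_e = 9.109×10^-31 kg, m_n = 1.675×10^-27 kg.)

E_n ∝ 1/m at fixed n and L, so the ratio is m_n/m_e = 1.675×10^-27/9.109×10^-31 = 1.84×10^3.

1.84×10^3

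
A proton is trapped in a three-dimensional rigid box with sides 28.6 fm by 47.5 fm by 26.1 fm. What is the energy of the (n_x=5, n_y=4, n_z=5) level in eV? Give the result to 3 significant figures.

For a 3D rectangular well E = (h²/8m_p)·Σ n_i²/L_i² = (6.626×10^-34)²/(8·1.673×10^-27) · [5²/(28.6 fm)² + 4²/(47.5 fm)² + 5²/(26.1 fm)²].
Evaluating gives E = 2.439×10^-12 J = 1.52×10^7 eV.

E = 1.52×10^7 eV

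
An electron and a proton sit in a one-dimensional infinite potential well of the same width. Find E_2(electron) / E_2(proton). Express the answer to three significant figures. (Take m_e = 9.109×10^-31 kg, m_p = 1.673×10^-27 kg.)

1.84×10^3

E_n ∝ 1/m at fixed n and L, so the ratio is m_p/m_e = 1.673×10^-27/9.109×10^-31 = 1.84×10^3.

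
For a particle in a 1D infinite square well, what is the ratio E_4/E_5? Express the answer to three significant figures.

E_n ∝ n², so E_4/E_5 = 4²/5² = 16/25 = 0.640.

0.640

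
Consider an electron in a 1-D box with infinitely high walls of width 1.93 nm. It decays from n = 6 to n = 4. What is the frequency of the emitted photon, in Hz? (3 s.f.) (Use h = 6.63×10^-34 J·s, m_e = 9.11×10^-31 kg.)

E_1 = h²/(8m_eL²) = 1.619×10^-20 J and ΔE = (6² − 4²)E_1 = 3.238×10^-19 J.
f = ΔE/h = 3.238×10^-19/6.63×10^-34 = 4.88×10^14 Hz.

f = 4.88×10^14 Hz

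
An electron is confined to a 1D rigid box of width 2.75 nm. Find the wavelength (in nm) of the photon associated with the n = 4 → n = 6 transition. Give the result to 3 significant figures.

E_1 = h²/(8m_eL²) = 7.967×10^-21 J, so ΔE = (6² − 4²)E_1 = 1.593×10^-19 J.
λ = hc/ΔE = (6.626×10^-34·2.998×10^8)/1.593×10^-19 = 1.25×10^-6 m = 1.25×10^3 nm.

λ = 1.25×10^3 nm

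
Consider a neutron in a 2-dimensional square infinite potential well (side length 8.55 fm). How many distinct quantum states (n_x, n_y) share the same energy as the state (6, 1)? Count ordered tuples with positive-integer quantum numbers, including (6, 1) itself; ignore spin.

The level has n_x² + n_y² = 37. The ordered positive-integer solutions are (1, 6), (6, 1).
That gives 2 states.

degeneracy = 2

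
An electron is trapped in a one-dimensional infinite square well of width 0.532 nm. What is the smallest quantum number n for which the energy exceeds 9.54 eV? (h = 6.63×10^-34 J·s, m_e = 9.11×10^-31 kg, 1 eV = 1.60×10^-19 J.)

E_1 = h²/(8m_eL²) = 2.131×10^-19 J = 1.332 eV.
Need n² > 9.54/1.332 = 7.162, i.e. n > 2.676.
The smallest integer satisfying this is n = 3.

n = 3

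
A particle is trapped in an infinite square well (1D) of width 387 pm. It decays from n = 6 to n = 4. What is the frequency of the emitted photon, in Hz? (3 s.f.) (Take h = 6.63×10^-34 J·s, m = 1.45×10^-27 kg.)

E_1 = h²/(8mL²) = 2.530×10^-22 J and ΔE = (6² − 4²)E_1 = 5.060×10^-21 J.
f = ΔE/h = 5.060×10^-21/6.63×10^-34 = 7.63×10^12 Hz.

f = 7.63×10^12 Hz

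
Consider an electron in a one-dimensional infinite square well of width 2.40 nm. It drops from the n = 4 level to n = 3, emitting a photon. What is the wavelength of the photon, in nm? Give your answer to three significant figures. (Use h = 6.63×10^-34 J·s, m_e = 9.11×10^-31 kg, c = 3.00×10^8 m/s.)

E_1 = h²/(8m_eL²) = 1.047×10^-20 J, so ΔE = (4² − 3²)E_1 = 7.329×10^-20 J.
λ = hc/ΔE = (6.63×10^-34·3.00×10^8)/7.329×10^-20 = 2.71×10^-6 m = 2.71×10^3 nm.

λ = 2.71×10^3 nm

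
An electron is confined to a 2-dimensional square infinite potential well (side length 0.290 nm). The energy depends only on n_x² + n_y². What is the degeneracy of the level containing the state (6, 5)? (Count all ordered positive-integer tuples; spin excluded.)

degeneracy = 2

The level has n_x² + n_y² = 61. The ordered positive-integer solutions are (5, 6), (6, 5).
That gives 2 states.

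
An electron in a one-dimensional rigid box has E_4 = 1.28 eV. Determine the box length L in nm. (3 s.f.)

L = 2.17 nm

From E_n = n²h²/(8m_eL²), L = n·h/√(8m_eE_n).
E_4 = 1.28 eV = 2.051×10^-19 J, so L = 4·6.626×10^-34/√(8·9.109×10^-31·2.051×10^-19) = 2.17×10^-9 m = 2.17 nm.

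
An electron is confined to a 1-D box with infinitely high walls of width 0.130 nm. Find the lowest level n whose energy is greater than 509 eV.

E_1 = h²/(8m_eL²) = 3.565×10^-18 J = 22.25 eV.
Need n² > 509/22.25 = 22.88, i.e. n > 4.783.
The smallest integer satisfying this is n = 5.

n = 5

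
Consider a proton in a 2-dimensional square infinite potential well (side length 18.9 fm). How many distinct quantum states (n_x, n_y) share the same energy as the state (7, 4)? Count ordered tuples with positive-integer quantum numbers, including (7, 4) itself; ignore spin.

The level has n_x² + n_y² = 65. The ordered positive-integer solutions are (1, 8), (4, 7), (7, 4), (8, 1).
That gives 4 states.

degeneracy = 4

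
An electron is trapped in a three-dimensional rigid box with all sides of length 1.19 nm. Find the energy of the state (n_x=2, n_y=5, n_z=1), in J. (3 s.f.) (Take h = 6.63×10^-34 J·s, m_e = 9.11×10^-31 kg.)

E = 1.28×10^-18 J

For a 3D rectangular well E = (h²/8m_e)·Σ n_i²/L_i² = (6.63×10^-34)²/(8·9.11×10^-31) · [2²/(1.19 nm)² + 5²/(1.19 nm)² + 1²/(1.19 nm)²].
Evaluating gives E = 1.28×10^-18 J.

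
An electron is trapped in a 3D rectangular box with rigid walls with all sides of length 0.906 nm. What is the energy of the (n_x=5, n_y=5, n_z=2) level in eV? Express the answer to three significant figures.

For a 3D rectangular well E = (h²/8m_e)·Σ n_i²/L_i² = (6.626×10^-34)²/(8·9.109×10^-31) · [5²/(0.906 nm)² + 5²/(0.906 nm)² + 2²/(0.906 nm)²].
Evaluating gives E = 3.964×10^-18 J = 24.7 eV.

E = 24.7 eV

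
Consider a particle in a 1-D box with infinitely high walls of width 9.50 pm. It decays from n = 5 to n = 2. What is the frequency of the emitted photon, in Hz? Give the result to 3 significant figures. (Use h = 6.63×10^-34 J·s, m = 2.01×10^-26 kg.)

E_1 = h²/(8mL²) = 3.029×10^-20 J and ΔE = (5² − 2²)E_1 = 6.361×10^-19 J.
f = ΔE/h = 6.361×10^-19/6.63×10^-34 = 9.59×10^14 Hz.

f = 9.59×10^14 Hz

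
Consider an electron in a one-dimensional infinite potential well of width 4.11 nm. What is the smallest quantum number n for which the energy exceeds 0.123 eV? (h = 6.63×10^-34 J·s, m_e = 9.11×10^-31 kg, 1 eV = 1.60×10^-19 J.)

E_1 = h²/(8m_eL²) = 3.571×10^-21 J = 0.02232 eV.
Need n² > 0.123/0.02232 = 5.511, i.e. n > 2.348.
The smallest integer satisfying this is n = 3.

n = 3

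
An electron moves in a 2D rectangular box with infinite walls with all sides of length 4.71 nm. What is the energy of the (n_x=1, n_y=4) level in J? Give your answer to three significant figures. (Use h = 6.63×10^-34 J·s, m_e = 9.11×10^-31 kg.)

For a 2D rectangular well E = (h²/8m_e)·Σ n_i²/L_i² = (6.63×10^-34)²/(8·9.11×10^-31) · [1²/(4.71 nm)² + 4²/(4.71 nm)²].
Evaluating gives E = 4.62×10^-20 J.

E = 4.62×10^-20 J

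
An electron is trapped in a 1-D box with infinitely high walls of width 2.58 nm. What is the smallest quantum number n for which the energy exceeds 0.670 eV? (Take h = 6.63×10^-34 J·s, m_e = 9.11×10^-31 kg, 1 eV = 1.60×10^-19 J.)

n = 4

E_1 = h²/(8m_eL²) = 9.061×10^-21 J = 0.05663 eV.
Need n² > 0.670/0.05663 = 11.83, i.e. n > 3.439.
The smallest integer satisfying this is n = 4.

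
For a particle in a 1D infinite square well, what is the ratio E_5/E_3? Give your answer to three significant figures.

2.78

E_n ∝ n², so E_5/E_3 = 5²/3² = 25/9 = 2.78.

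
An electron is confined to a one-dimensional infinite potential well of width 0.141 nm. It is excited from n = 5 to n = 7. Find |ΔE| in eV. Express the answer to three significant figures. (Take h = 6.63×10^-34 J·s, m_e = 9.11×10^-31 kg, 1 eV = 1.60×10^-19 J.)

E_1 = h²/(8m_eL²) = 3.034×10^-18 J.
|ΔE| = |5² − 7²|·E_1 = 24·3.034×10^-18 J = 7.282×10^-17 J = 455 eV.

|ΔE| = 455 eV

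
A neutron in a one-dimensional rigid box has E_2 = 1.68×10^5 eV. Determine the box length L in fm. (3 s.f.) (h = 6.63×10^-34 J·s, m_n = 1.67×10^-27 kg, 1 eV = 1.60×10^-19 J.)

From E_n = n²h²/(8m_nL²), L = n·h/√(8m_nE_n).
E_2 = 1.68×10^5 eV = 2.688×10^-14 J, so L = 2·6.63×10^-34/√(8·1.67×10^-27·2.688×10^-14) = 7.00×10^-14 m = 70.0 fm.

L = 70.0 fm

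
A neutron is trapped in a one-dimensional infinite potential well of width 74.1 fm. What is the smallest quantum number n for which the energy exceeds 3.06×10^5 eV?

E_1 = h²/(8m_nL²) = 5.967×10^-15 J = 3.725×10^4 eV.
Need n² > 3.06×10^5/3.725×10^4 = 8.215, i.e. n > 2.866.
The smallest integer satisfying this is n = 3.

n = 3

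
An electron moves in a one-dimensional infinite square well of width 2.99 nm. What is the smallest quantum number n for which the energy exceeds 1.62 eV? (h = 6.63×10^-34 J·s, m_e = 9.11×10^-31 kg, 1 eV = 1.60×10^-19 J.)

E_1 = h²/(8m_eL²) = 6.746×10^-21 J = 0.04216 eV.
Need n² > 1.62/0.04216 = 38.43, i.e. n > 6.199.
The smallest integer satisfying this is n = 7.

n = 7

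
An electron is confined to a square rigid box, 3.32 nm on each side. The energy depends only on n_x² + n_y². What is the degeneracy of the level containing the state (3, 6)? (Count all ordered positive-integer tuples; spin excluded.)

degeneracy = 2

The level has n_x² + n_y² = 45. The ordered positive-integer solutions are (3, 6), (6, 3).
That gives 2 states.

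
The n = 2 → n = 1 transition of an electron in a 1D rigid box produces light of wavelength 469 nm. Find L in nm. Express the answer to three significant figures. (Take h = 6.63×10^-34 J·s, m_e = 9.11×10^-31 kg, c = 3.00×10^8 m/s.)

The photon carries ΔE = hc/λ = 6.63×10^-34·3.00×10^8/4.69×10^-7 m = 4.241×10^-19 J.
Since ΔE = (2² − 1²)E_1, E_1 = 1.414×10^-19 J, and L = h/√(8m_eE_1) = 6.53×10^-10 m = 0.653 nm.

L = 0.653 nm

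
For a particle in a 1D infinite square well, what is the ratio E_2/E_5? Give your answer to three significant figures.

0.160

E_n ∝ n², so E_2/E_5 = 2²/5² = 4/25 = 0.160.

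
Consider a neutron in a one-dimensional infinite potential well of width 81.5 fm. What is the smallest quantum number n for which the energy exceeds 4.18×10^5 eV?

n = 4

E_1 = h²/(8m_nL²) = 4.933×10^-15 J = 3.079×10^4 eV.
Need n² > 4.18×10^5/3.079×10^4 = 13.58, i.e. n > 3.685.
The smallest integer satisfying this is n = 4.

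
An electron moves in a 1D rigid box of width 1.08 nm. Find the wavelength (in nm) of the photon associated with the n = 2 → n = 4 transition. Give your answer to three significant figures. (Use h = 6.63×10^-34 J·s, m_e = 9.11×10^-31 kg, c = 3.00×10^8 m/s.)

E_1 = h²/(8m_eL²) = 5.171×10^-20 J, so ΔE = (4² − 2²)E_1 = 6.205×10^-19 J.
λ = hc/ΔE = (6.63×10^-34·3.00×10^8)/6.205×10^-19 = 3.21×10^-7 m = 321 nm.

λ = 321 nm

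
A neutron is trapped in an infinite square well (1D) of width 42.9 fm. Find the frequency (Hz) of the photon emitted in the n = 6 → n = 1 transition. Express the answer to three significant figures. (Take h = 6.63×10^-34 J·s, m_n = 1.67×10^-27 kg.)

f = 9.44×10^20 Hz

E_1 = h²/(8m_nL²) = 1.788×10^-14 J and ΔE = (6² − 1²)E_1 = 6.258×10^-13 J.
f = ΔE/h = 6.258×10^-13/6.63×10^-34 = 9.44×10^20 Hz.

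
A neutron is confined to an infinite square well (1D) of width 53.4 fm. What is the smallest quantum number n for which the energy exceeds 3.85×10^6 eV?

E_1 = h²/(8m_nL²) = 1.149×10^-14 J = 7.172×10^4 eV.
Need n² > 3.85×10^6/7.172×10^4 = 53.68, i.e. n > 7.327.
The smallest integer satisfying this is n = 8.

n = 8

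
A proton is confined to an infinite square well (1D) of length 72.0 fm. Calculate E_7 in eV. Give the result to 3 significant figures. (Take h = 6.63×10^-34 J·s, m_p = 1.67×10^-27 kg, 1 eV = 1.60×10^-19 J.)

E_7 = 1.94×10^6 eV

For an infinite well E_n = n²h²/(8m_pL²), so E_1 = h²/(8m_pL²) = (6.63×10^-34)²/(8·1.67×10^-27·(7.20×10^-14 m)²) = 6.347×10^-15 J.
Then E_7 = 7²·E_1 = 49·6.347×10^-15 J = 3.110×10^-13 J.
Converting, E_7 = 3.110×10^-13 J / (1.60×10^-19 J/eV) = 1.94×10^6 eV.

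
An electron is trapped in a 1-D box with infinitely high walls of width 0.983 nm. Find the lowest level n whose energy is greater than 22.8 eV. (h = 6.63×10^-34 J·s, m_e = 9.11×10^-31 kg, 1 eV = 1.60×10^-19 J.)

n = 8

E_1 = h²/(8m_eL²) = 6.242×10^-20 J = 0.3901 eV.
Need n² > 22.8/0.3901 = 58.45, i.e. n > 7.645.
The smallest integer satisfying this is n = 8.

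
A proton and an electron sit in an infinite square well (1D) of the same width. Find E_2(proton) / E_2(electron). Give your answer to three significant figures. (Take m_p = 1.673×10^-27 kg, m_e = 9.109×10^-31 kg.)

5.44×10^-4

E_n ∝ 1/m at fixed n and L, so the ratio is m_e/m_p = 9.109×10^-31/1.673×10^-27 = 5.44×10^-4.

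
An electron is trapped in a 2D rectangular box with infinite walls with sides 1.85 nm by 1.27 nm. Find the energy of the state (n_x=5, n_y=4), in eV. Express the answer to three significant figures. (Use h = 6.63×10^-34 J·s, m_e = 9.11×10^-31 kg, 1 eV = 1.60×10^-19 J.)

For a 2D rectangular well E = (h²/8m_e)·Σ n_i²/L_i² = (6.63×10^-34)²/(8·9.11×10^-31) · [5²/(1.85 nm)² + 4²/(1.27 nm)²].
Evaluating gives E = 1.039×10^-18 J = 6.49 eV.

E = 6.49 eV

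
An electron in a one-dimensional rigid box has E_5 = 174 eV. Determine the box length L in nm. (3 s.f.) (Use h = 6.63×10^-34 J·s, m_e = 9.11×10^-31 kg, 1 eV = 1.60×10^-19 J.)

From E_n = n²h²/(8m_eL²), L = n·h/√(8m_eE_n).
E_5 = 174 eV = 2.784×10^-17 J, so L = 5·6.63×10^-34/√(8·9.11×10^-31·2.784×10^-17) = 2.33×10^-10 m = 0.233 nm.

L = 0.233 nm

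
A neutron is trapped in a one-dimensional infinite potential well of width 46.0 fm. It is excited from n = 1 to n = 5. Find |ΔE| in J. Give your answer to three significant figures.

|ΔE| = 3.72×10^-13 J

E_1 = h²/(8m_nL²) = 1.548×10^-14 J.
|ΔE| = |1² − 5²|·E_1 = 24·1.548×10^-14 J = 3.72×10^-13 J.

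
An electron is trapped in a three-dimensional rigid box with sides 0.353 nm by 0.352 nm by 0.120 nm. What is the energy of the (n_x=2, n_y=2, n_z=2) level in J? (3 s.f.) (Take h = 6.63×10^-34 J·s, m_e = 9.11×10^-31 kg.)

E = 2.06×10^-17 J

For a 3D rectangular well E = (h²/8m_e)·Σ n_i²/L_i² = (6.63×10^-34)²/(8·9.11×10^-31) · [2²/(0.353 nm)² + 2²/(0.352 nm)² + 2²/(0.120 nm)²].
Evaluating gives E = 2.06×10^-17 J.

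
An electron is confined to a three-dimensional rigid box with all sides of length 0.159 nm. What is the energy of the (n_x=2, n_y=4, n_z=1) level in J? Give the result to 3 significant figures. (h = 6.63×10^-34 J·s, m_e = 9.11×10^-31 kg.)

E = 5.01×10^-17 J

For a 3D rectangular well E = (h²/8m_e)·Σ n_i²/L_i² = (6.63×10^-34)²/(8·9.11×10^-31) · [2²/(0.159 nm)² + 4²/(0.159 nm)² + 1²/(0.159 nm)²].
Evaluating gives E = 5.01×10^-17 J.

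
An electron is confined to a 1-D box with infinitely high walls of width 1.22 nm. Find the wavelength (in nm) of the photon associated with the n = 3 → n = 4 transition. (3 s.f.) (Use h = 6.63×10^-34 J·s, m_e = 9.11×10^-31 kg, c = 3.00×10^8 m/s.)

λ = 701 nm

E_1 = h²/(8m_eL²) = 4.052×10^-20 J, so ΔE = (4² − 3²)E_1 = 2.836×10^-19 J.
λ = hc/ΔE = (6.63×10^-34·3.00×10^8)/2.836×10^-19 = 7.01×10^-7 m = 701 nm.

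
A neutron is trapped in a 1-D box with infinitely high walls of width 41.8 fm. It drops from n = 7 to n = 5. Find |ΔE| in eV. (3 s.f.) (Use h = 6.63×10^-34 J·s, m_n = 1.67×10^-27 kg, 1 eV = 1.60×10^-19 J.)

|ΔE| = 2.82×10^6 eV

E_1 = h²/(8m_nL²) = 1.883×10^-14 J.
|ΔE| = |7² − 5²|·E_1 = 24·1.883×10^-14 J = 4.519×10^-13 J = 2.82×10^6 eV.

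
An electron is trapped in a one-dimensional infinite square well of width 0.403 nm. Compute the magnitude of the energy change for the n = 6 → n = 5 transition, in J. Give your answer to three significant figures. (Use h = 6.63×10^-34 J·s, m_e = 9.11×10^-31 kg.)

E_1 = h²/(8m_eL²) = 3.714×10^-19 J.
|ΔE| = |6² − 5²|·E_1 = 11·3.714×10^-19 J = 4.09×10^-18 J.

|ΔE| = 4.09×10^-18 J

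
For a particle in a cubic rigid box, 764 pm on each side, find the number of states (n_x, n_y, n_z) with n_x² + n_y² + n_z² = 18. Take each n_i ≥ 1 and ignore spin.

degeneracy = 3

The level has n_x² + n_y² + n_z² = 18. The ordered positive-integer solutions are (1, 1, 4), (1, 4, 1), (4, 1, 1).
That gives 3 states.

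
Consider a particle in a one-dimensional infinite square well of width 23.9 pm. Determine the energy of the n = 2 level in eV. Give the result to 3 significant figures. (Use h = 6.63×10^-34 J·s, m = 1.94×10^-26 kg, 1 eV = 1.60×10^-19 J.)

For an infinite well E_n = n²h²/(8mL²), so E_1 = h²/(8mL²) = (6.63×10^-34)²/(8·1.94×10^-26·(2.39×10^-11 m)²) = 4.958×10^-21 J.
Then E_2 = 2²·E_1 = 4·4.958×10^-21 J = 1.983×10^-20 J.
Converting, E_2 = 1.983×10^-20 J / (1.60×10^-19 J/eV) = 0.124 eV.

E_2 = 0.124 eV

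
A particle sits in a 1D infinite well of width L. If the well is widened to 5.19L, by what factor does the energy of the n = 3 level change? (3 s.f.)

E_n ∝ 1/L², so the energy scales by 1/5.19² = 0.0371.

0.0371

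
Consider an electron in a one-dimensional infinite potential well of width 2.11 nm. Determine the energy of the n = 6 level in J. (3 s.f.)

For an infinite well E_n = n²h²/(8m_eL²), so E_1 = h²/(8m_eL²) = (6.626×10^-34)²/(8·9.109×10^-31·(2.11×10^-9 m)²) = 1.353×10^-20 J.
Then E_6 = 6²·E_1 = 36·1.353×10^-20 J = 4.87×10^-19 J.

E_6 = 4.87×10^-19 J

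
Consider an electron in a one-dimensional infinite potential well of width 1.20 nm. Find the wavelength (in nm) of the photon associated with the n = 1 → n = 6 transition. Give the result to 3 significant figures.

E_1 = h²/(8m_eL²) = 4.184×10^-20 J, so ΔE = (6² − 1²)E_1 = 1.464×10^-18 J.
λ = hc/ΔE = (6.626×10^-34·2.998×10^8)/1.464×10^-18 = 1.36×10^-7 m = 136 nm.

λ = 136 nm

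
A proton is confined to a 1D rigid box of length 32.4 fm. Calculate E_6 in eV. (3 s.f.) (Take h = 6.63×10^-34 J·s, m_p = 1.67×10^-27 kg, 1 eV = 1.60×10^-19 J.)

E_6 = 7.05×10^6 eV

For an infinite well E_n = n²h²/(8m_pL²), so E_1 = h²/(8m_pL²) = (6.63×10^-34)²/(8·1.67×10^-27·(3.24×10^-14 m)²) = 3.134×10^-14 J.
Then E_6 = 6²·E_1 = 36·3.134×10^-14 J = 1.128×10^-12 J.
Converting, E_6 = 1.128×10^-12 J / (1.60×10^-19 J/eV) = 7.05×10^6 eV.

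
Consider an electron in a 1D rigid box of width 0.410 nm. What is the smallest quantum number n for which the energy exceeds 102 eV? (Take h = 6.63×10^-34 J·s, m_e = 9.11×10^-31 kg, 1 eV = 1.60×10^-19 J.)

E_1 = h²/(8m_eL²) = 3.588×10^-19 J = 2.243 eV.
Need n² > 102/2.243 = 45.47, i.e. n > 6.743.
The smallest integer satisfying this is n = 7.

n = 7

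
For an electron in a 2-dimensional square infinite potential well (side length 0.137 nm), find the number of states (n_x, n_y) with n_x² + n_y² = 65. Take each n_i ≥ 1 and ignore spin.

degeneracy = 4

The level has n_x² + n_y² = 65. The ordered positive-integer solutions are (1, 8), (4, 7), (7, 4), (8, 1).
That gives 4 states.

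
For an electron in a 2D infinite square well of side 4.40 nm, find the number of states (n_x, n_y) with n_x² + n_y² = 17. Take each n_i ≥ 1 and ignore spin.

The level has n_x² + n_y² = 17. The ordered positive-integer solutions are (1, 4), (4, 1).
That gives 2 states.

degeneracy = 2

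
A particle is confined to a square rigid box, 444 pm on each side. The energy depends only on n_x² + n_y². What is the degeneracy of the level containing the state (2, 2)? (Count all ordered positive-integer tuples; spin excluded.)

degeneracy = 1

The level has n_x² + n_y² = 8. The ordered positive-integer solutions are (2, 2).
That gives 1 state.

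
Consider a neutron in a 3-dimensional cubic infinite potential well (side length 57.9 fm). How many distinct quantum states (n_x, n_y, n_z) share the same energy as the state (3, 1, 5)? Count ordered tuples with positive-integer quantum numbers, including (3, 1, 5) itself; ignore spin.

The level has n_x² + n_y² + n_z² = 35. The ordered positive-integer solutions are (1, 3, 5), (1, 5, 3), (3, 1, 5), (3, 5, 1), (5, 1, 3), (5, 3, 1).
That gives 6 states.

degeneracy = 6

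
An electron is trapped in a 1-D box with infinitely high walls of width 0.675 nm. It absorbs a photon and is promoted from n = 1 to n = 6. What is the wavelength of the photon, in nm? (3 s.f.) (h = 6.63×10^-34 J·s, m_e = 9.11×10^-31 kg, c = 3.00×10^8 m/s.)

E_1 = h²/(8m_eL²) = 1.324×10^-19 J, so ΔE = (6² − 1²)E_1 = 4.634×10^-18 J.
λ = hc/ΔE = (6.63×10^-34·3.00×10^8)/4.634×10^-18 = 4.29×10^-8 m = 42.9 nm.

λ = 42.9 nm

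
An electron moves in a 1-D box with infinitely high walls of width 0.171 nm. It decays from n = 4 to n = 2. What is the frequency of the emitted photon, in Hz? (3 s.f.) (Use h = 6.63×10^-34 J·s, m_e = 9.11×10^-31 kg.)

f = 3.73×10^16 Hz

E_1 = h²/(8m_eL²) = 2.063×10^-18 J and ΔE = (4² − 2²)E_1 = 2.476×10^-17 J.
f = ΔE/h = 2.476×10^-17/6.63×10^-34 = 3.73×10^16 Hz.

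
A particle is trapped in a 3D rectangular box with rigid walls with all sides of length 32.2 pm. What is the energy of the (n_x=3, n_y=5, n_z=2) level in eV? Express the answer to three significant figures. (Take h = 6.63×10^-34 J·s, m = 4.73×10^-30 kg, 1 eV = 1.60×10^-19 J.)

E = 2.66×10^3 eV

For a 3D rectangular well E = (h²/8m)·Σ n_i²/L_i² = (6.63×10^-34)²/(8·4.73×10^-30) · [3²/(32.2 pm)² + 5²/(32.2 pm)² + 2²/(32.2 pm)²].
Evaluating gives E = 4.257×10^-16 J = 2.66×10^3 eV.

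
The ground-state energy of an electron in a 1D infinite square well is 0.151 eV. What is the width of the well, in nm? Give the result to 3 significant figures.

L = 1.58 nm

From E_n = n²h²/(8m_eL²), L = n·h/√(8m_eE_n).
E_1 = 0.151 eV = 2.419×10^-20 J, so L = 1·6.626×10^-34/√(8·9.109×10^-31·2.419×10^-20) = 1.58×10^-9 m = 1.58 nm.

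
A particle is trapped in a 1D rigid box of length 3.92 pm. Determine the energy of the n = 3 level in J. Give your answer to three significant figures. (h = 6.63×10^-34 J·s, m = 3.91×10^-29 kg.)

For an infinite well E_n = n²h²/(8mL²), so E_1 = h²/(8mL²) = (6.63×10^-34)²/(8·3.91×10^-29·(3.92×10^-12 m)²) = 9.145×10^-17 J.
Then E_3 = 3²·E_1 = 9·9.145×10^-17 J = 8.23×10^-16 J.

E_3 = 8.23×10^-16 J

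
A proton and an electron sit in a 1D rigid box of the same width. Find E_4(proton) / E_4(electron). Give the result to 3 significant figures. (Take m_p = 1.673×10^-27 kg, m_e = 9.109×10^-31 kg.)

E_n ∝ 1/m at fixed n and L, so the ratio is m_e/m_p = 9.109×10^-31/1.673×10^-27 = 5.44×10^-4.

5.44×10^-4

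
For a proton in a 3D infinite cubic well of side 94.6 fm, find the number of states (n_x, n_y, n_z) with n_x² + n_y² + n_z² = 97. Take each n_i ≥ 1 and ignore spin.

The level has n_x² + n_y² + n_z² = 97. The ordered positive-integer solutions are (5, 6, 6), (6, 5, 6), (6, 6, 5).
That gives 3 states.

degeneracy = 3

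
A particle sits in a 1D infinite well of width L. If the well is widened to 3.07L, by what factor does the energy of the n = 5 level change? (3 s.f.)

0.106

E_n ∝ 1/L², so the energy scales by 1/3.07² = 0.106.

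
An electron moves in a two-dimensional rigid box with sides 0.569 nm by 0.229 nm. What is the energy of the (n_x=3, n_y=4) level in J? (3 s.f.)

For a 2D rectangular well E = (h²/8m_e)·Σ n_i²/L_i² = (6.626×10^-34)²/(8·9.109×10^-31) · [3²/(0.569 nm)² + 4²/(0.229 nm)²].
Evaluating gives E = 2.01×10^-17 J.

E = 2.01×10^-17 J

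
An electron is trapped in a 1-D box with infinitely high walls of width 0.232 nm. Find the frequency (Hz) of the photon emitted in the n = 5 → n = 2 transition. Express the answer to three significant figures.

f = 3.55×10^16 Hz

E_1 = h²/(8m_eL²) = 1.119×10^-18 J and ΔE = (5² − 2²)E_1 = 2.350×10^-17 J.
f = ΔE/h = 2.350×10^-17/6.626×10^-34 = 3.55×10^16 Hz.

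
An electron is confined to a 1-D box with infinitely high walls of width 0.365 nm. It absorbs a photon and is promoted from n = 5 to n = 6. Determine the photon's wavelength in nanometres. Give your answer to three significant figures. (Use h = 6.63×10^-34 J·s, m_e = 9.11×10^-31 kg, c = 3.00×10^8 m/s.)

E_1 = h²/(8m_eL²) = 4.527×10^-19 J, so ΔE = (6² − 5²)E_1 = 4.980×10^-18 J.
λ = hc/ΔE = (6.63×10^-34·3.00×10^8)/4.980×10^-18 = 3.99×10^-8 m = 39.9 nm.

λ = 39.9 nm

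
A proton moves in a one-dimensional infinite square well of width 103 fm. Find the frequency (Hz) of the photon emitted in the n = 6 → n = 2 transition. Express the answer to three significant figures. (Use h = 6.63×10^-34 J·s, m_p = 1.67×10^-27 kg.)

E_1 = h²/(8m_pL²) = 3.101×10^-15 J and ΔE = (6² − 2²)E_1 = 9.923×10^-14 J.
f = ΔE/h = 9.923×10^-14/6.63×10^-34 = 1.50×10^20 Hz.

f = 1.50×10^20 Hz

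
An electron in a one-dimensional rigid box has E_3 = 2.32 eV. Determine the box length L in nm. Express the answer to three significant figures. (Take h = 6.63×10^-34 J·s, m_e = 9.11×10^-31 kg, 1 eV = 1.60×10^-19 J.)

From E_n = n²h²/(8m_eL²), L = n·h/√(8m_eE_n).
E_3 = 2.32 eV = 3.712×10^-19 J, so L = 3·6.63×10^-34/√(8·9.11×10^-31·3.712×10^-19) = 1.21×10^-9 m = 1.21 nm.

L = 1.21 nm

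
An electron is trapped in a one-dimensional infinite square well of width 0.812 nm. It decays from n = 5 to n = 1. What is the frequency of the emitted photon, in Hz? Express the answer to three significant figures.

f = 3.31×10^15 Hz

E_1 = h²/(8m_eL²) = 9.138×10^-20 J and ΔE = (5² − 1²)E_1 = 2.193×10^-18 J.
f = ΔE/h = 2.193×10^-18/6.626×10^-34 = 3.31×10^15 Hz.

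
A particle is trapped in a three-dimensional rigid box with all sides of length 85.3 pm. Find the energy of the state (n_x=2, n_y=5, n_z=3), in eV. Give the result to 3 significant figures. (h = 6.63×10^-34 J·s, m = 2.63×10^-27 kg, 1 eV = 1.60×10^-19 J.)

For a 3D rectangular well E = (h²/8m)·Σ n_i²/L_i² = (6.63×10^-34)²/(8·2.63×10^-27) · [2²/(85.3 pm)² + 5²/(85.3 pm)² + 3²/(85.3 pm)²].
Evaluating gives E = 1.091×10^-19 J = 0.682 eV.

E = 0.682 eV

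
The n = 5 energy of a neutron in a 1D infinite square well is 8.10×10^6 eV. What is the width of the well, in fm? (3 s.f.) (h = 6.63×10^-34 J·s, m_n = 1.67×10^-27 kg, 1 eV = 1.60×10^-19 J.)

L = 25.2 fm

From E_n = n²h²/(8m_nL²), L = n·h/√(8m_nE_n).
E_5 = 8.10×10^6 eV = 1.296×10^-12 J, so L = 5·6.63×10^-34/√(8·1.67×10^-27·1.296×10^-12) = 2.52×10^-14 m = 25.2 fm.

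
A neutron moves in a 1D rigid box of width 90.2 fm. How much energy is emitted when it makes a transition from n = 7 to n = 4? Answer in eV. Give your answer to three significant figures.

|ΔE| = 8.30×10^5 eV

E_1 = h²/(8m_nL²) = 4.027×10^-15 J.
|ΔE| = |7² − 4²|·E_1 = 33·4.027×10^-15 J = 1.329×10^-13 J = 8.30×10^5 eV.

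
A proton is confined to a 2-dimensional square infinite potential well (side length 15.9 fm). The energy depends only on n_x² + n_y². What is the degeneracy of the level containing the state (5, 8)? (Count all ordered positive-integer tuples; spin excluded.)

The level has n_x² + n_y² = 89. The ordered positive-integer solutions are (5, 8), (8, 5).
That gives 2 states.

degeneracy = 2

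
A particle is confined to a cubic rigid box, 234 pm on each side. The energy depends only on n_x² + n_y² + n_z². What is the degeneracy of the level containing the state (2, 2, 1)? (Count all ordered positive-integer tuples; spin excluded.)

degeneracy = 3

The level has n_x² + n_y² + n_z² = 9. The ordered positive-integer solutions are (1, 2, 2), (2, 1, 2), (2, 2, 1).
That gives 3 states.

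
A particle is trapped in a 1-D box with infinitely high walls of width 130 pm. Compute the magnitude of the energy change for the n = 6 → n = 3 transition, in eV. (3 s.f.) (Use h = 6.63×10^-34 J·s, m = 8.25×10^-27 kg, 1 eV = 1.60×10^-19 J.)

E_1 = h²/(8mL²) = 3.941×10^-22 J.
|ΔE| = |6² − 3²|·E_1 = 27·3.941×10^-22 J = 1.064×10^-20 J = 0.0665 eV.

|ΔE| = 0.0665 eV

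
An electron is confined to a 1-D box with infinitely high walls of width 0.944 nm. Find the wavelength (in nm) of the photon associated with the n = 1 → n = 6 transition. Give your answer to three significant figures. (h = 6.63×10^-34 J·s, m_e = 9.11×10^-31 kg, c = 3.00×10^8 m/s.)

λ = 84.0 nm

E_1 = h²/(8m_eL²) = 6.768×10^-20 J, so ΔE = (6² − 1²)E_1 = 2.369×10^-18 J.
λ = hc/ΔE = (6.63×10^-34·3.00×10^8)/2.369×10^-18 = 8.40×10^-8 m = 84.0 nm.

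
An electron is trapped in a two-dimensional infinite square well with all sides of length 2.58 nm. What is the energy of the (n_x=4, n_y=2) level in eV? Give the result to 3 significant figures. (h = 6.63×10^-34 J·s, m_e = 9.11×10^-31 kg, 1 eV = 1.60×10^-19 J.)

For a 2D rectangular well E = (h²/8m_e)·Σ n_i²/L_i² = (6.63×10^-34)²/(8·9.11×10^-31) · [4²/(2.58 nm)² + 2²/(2.58 nm)²].
Evaluating gives E = 1.812×10^-19 J = 1.13 eV.

E = 1.13 eV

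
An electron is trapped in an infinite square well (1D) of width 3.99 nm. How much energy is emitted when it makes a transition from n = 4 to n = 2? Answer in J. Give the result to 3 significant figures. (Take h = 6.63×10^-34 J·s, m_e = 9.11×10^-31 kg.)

|ΔE| = 4.55×10^-20 J

E_1 = h²/(8m_eL²) = 3.789×10^-21 J.
|ΔE| = |4² − 2²|·E_1 = 12·3.789×10^-21 J = 4.55×10^-20 J.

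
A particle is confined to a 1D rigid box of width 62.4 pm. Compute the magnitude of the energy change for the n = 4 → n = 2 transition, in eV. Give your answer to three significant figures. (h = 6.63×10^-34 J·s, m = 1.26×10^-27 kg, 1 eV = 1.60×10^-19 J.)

E_1 = h²/(8mL²) = 1.120×10^-20 J.
|ΔE| = |4² − 2²|·E_1 = 12·1.120×10^-20 J = 1.344×10^-19 J = 0.840 eV.

|ΔE| = 0.840 eV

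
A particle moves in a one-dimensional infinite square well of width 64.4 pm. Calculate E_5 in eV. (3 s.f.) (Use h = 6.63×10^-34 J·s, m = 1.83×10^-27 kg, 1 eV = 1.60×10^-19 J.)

For an infinite well E_n = n²h²/(8mL²), so E_1 = h²/(8mL²) = (6.63×10^-34)²/(8·1.83×10^-27·(6.44×10^-11 m)²) = 7.240×10^-21 J.
Then E_5 = 5²·E_1 = 25·7.240×10^-21 J = 1.810×10^-19 J.
Converting, E_5 = 1.810×10^-19 J / (1.60×10^-19 J/eV) = 1.13 eV.

E_5 = 1.13 eV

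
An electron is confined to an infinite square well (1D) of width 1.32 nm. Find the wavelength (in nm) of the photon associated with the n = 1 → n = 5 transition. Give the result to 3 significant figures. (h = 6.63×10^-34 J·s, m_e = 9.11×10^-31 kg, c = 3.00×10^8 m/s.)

E_1 = h²/(8m_eL²) = 3.462×10^-20 J, so ΔE = (5² − 1²)E_1 = 8.309×10^-19 J.
λ = hc/ΔE = (6.63×10^-34·3.00×10^8)/8.309×10^-19 = 2.39×10^-7 m = 239 nm.

λ = 239 nm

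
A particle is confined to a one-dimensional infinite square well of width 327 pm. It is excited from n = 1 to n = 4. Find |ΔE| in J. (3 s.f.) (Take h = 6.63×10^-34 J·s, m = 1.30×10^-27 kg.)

|ΔE| = 5.93×10^-21 J

E_1 = h²/(8mL²) = 3.953×10^-22 J.
|ΔE| = |1² − 4²|·E_1 = 15·3.953×10^-22 J = 5.93×10^-21 J.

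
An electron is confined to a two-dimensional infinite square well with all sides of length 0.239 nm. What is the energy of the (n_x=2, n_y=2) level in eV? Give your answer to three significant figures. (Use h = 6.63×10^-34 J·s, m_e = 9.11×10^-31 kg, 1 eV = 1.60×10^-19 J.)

For a 2D rectangular well E = (h²/8m_e)·Σ n_i²/L_i² = (6.63×10^-34)²/(8·9.11×10^-31) · [2²/(0.239 nm)² + 2²/(0.239 nm)²].
Evaluating gives E = 8.447×10^-18 J = 52.8 eV.

E = 52.8 eV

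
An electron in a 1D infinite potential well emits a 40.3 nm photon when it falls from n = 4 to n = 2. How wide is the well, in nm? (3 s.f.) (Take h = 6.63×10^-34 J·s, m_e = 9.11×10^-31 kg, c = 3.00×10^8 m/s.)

The photon carries ΔE = hc/λ = 6.63×10^-34·3.00×10^8/4.03×10^-8 m = 4.935×10^-18 J.
Since ΔE = (4² − 2²)E_1, E_1 = 4.113×10^-19 J, and L = h/√(8m_eE_1) = 3.83×10^-10 m = 0.383 nm.

L = 0.383 nm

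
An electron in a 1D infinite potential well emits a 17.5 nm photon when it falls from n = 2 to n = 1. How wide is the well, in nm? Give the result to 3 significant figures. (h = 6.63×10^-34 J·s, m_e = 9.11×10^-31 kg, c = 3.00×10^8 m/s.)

The photon carries ΔE = hc/λ = 6.63×10^-34·3.00×10^8/1.75×10^-8 m = 1.137×10^-17 J.
Since ΔE = (2² − 1²)E_1, E_1 = 3.790×10^-18 J, and L = h/√(8m_eE_1) = 1.26×10^-10 m = 0.126 nm.

L = 0.126 nm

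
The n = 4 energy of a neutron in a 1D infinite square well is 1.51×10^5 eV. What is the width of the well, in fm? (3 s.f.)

L = 147 fm

From E_n = n²h²/(8m_nL²), L = n·h/√(8m_nE_n).
E_4 = 1.51×10^5 eV = 2.419×10^-14 J, so L = 4·6.626×10^-34/√(8·1.675×10^-27·2.419×10^-14) = 1.47×10^-13 m = 147 fm.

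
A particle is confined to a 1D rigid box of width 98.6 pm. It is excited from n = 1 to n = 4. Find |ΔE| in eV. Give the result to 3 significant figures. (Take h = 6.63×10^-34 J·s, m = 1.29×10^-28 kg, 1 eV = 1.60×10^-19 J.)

|ΔE| = 4.11 eV

E_1 = h²/(8mL²) = 4.381×10^-20 J.
|ΔE| = |1² − 4²|·E_1 = 15·4.381×10^-20 J = 6.572×10^-19 J = 4.11 eV.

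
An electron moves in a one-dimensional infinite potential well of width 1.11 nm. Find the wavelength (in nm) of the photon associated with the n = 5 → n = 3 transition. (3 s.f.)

λ = 254 nm

E_1 = h²/(8m_eL²) = 4.890×10^-20 J, so ΔE = (5² − 3²)E_1 = 7.824×10^-19 J.
λ = hc/ΔE = (6.626×10^-34·2.998×10^8)/7.824×10^-19 = 2.54×10^-7 m = 254 nm.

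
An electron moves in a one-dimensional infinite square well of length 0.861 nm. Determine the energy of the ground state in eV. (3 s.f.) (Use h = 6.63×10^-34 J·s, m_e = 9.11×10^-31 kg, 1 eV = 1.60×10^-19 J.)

E_1 = 0.509 eV

For an infinite well E_n = n²h²/(8m_eL²), so E_1 = h²/(8m_eL²) = (6.63×10^-34)²/(8·9.11×10^-31·(8.61×10^-10 m)²) = 8.136×10^-20 J.
Converting, E_1 = 8.136×10^-20 J / (1.60×10^-19 J/eV) = 0.509 eV.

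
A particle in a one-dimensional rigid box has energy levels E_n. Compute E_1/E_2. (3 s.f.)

E_n ∝ n², so E_1/E_2 = 1²/2² = 1/4 = 0.250.

0.250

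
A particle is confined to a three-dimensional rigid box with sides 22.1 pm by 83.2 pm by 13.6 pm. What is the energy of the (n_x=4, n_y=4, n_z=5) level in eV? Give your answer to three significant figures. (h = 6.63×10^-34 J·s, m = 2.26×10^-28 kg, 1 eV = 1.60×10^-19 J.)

For a 3D rectangular well E = (h²/8m)·Σ n_i²/L_i² = (6.63×10^-34)²/(8·2.26×10^-28) · [4²/(22.1 pm)² + 4²/(83.2 pm)² + 5²/(13.6 pm)²].
Evaluating gives E = 4.139×10^-17 J = 259 eV.

E = 259 eV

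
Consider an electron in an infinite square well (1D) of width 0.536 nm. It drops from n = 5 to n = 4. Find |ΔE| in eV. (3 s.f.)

|ΔE| = 11.8 eV

E_1 = h²/(8m_eL²) = 2.097×10^-19 J.
|ΔE| = |5² − 4²|·E_1 = 9·2.097×10^-19 J = 1.887×10^-18 J = 11.8 eV.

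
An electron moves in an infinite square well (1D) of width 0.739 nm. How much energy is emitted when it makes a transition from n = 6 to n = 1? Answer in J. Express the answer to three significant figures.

|ΔE| = 3.86×10^-18 J

E_1 = h²/(8m_eL²) = 1.103×10^-19 J.
|ΔE| = |6² − 1²|·E_1 = 35·1.103×10^-19 J = 3.86×10^-18 J.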